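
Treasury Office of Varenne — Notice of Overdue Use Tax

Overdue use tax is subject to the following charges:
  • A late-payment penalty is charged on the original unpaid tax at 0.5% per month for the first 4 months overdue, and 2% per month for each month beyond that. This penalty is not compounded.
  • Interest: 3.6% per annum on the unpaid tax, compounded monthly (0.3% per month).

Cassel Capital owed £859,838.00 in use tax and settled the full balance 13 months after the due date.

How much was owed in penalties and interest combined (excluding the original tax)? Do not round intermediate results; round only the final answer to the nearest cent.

Penalty, months 1–4: 4 × 0.5% × £859,838.00 = £17,196.76
Penalty, months 5–13: 9 × 2% × £859,838.00 = £154,770.84
Interest: £859,838.00 × ((1 + 0.003)^13 − 1) = £859,838.00 × 0.0397098… = £34,143.9780…
Penalties + interest = £171,967.6000 + £34,143.9780… = £206,111.58

£206,111.58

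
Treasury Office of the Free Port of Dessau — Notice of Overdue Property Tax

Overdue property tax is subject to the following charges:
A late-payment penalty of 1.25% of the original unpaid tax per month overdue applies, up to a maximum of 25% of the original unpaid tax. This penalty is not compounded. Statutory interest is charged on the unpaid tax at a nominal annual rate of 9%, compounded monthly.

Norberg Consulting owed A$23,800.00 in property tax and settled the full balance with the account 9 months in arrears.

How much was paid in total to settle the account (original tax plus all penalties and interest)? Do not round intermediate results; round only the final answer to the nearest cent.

A$28,133.05

Penalty: 9 × 1.25% × A$23,800.00 = A$2,677.50 (below the 25% cap of A$5,950.00)
Interest (9%/yr ÷ 12 = 0.75%/month): A$23,800.00 × ((1 + 0.0075)^9 − 1) = A$1,655.5480…
Total = A$23,800.00 + A$2,677.5000 + A$1,655.5480… = A$28,133.05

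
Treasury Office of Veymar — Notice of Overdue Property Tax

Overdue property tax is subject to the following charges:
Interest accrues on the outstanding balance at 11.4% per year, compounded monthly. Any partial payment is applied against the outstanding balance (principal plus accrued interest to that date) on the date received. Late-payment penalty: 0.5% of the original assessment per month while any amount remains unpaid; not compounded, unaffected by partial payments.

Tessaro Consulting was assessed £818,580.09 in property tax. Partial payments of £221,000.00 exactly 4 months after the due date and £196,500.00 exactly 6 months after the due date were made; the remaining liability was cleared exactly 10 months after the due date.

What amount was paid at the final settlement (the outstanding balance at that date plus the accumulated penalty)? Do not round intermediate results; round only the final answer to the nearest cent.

£502,710.22

Monthly rate = 11.4% ÷ 12 = 0.95%
Balance at month 4: £818,580.0900 × (1 + 0.0095)^4 = £850,132.2085…
After £221,000.00 payment: £850,132.2085… − £221,000.00 = £629,132.2085…
Balance at month 6: £629,132.2085… × (1 + 0.0095)^2 = £641,142.4997…
After £196,500.00 payment: £641,142.4997… − £196,500.00 = £444,642.4997…
Balance at month 10: £444,642.4997… × (1 + 0.0095)^4 = £461,781.2171…
Penalty: 10 × 0.5% × £818,580.09 = £40,929.00…
Final settlement = outstanding balance + penalty = £461,781.2171… + £40,929.00… = £502,710.22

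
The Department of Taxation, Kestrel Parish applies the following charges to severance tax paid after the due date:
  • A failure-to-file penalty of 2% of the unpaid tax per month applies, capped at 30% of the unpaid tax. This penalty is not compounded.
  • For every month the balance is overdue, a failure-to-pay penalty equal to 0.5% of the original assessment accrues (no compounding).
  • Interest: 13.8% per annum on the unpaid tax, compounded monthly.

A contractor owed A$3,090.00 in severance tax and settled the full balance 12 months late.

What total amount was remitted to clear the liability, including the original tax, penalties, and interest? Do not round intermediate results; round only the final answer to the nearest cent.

Failure-to-file: 12 × 2% × A$3,090.00 = A$741.60 (under the 30% cap)
Failure-to-pay penalty = 0.5% × A$3,090.00 × 12 mo = A$185.40
Interest (13.8%/yr ÷ 12 = 1.15%/month): A$3,090.00 × ((1 + 0.0115)^12 − 1) = A$454.4522…
Total = A$3,090.00 + A$927.0000 + A$454.4522… = A$4,471.45

A$4,471.45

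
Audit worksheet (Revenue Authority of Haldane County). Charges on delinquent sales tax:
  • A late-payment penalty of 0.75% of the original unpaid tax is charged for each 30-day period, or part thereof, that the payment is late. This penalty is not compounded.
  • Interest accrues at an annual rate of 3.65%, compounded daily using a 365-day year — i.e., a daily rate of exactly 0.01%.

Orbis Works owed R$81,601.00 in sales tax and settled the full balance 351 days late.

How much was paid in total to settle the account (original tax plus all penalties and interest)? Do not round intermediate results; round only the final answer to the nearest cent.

Penalty periods: ⌈351/30⌉ = 12; penalty = 12 × 0.75% × R$81,601.00 = R$7,344.09
Interest: R$81,601.00 × ((1 + 0.0001)^351 − 1) = R$81,601.00 × 0.03572146… = R$2,914.9067…
Total = R$81,601.00 + R$7,344.0900 + R$2,914.9067… = R$91,860.00

R$91,860.00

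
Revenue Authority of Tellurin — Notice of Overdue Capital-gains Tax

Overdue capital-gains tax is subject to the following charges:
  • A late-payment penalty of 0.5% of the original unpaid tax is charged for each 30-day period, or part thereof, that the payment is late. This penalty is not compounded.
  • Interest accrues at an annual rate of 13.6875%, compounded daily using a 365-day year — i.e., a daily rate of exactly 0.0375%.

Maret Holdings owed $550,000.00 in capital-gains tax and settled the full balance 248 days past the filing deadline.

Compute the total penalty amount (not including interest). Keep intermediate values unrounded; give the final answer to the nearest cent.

Penalty periods: ⌈248/30⌉ = 9; penalty = 9 × 0.5% × $550,000.00 = $24,750.00

$24,750.00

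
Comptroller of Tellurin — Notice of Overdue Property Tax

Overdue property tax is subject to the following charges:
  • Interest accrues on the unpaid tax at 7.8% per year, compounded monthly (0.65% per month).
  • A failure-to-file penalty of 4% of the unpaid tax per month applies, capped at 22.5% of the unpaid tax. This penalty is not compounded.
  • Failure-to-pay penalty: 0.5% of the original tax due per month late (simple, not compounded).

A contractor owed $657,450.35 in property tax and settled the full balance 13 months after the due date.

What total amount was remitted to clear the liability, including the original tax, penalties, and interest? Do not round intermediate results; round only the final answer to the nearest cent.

$905,884.62

Failure-to-file: 13 × 4% × $657,450.35 = $341,874.18…, capped at 22.5% × $657,450.35 = $147,926.33…
Failure-to-pay penalty = 0.5% × $657,450.35 × 13 mo = $42,734.27…
Interest: $657,450.35 × ((1 + 0.0065)^13 − 1) = $657,450.35 × 0.0878753… = $57,773.6692…
Total = $657,450.35 + $190,660.6015 + $57,773.6692… = $905,884.62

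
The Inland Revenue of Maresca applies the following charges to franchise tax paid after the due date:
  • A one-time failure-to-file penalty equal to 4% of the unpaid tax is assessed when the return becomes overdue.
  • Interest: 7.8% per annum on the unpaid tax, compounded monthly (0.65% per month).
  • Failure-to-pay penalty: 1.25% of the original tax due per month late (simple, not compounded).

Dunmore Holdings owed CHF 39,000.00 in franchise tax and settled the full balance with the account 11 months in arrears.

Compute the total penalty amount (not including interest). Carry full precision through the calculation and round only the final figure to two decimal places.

Failure-to-file penalty: 4% × CHF 39,000.00 = CHF 1,560.00
Failure-to-pay penalty: 11 × 1.25% × CHF 39,000.00 = CHF 5,362.50
Total penalty = CHF 1,560.00 + CHF 5,362.50 = CHF 6,922.50

CHF 6,922.50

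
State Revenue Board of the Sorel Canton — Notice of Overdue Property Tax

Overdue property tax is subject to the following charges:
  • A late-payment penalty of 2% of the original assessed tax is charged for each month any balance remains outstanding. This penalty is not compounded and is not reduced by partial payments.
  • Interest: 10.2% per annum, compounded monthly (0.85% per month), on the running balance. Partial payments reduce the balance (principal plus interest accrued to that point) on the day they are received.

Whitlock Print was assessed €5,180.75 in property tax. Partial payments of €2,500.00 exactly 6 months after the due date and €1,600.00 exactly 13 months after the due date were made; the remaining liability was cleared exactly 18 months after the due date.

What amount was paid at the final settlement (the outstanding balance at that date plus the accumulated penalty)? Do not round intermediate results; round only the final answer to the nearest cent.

€3,461.99

Balance at month 6: €5,180.7500 × (1 + 0.0085)^6 = €5,450.6469…
After €2,500.00 payment: €5,450.6469… − €2,500.00 = €2,950.6469…
Balance at month 13: €2,950.6469… × (1 + 0.0085)^7 = €3,130.7513…
After €1,600.00 payment: €3,130.7513… − €1,600.00 = €1,530.7513…
Balance at month 18: €1,530.7513… × (1 + 0.0085)^5 = €1,596.9236…
Penalty: 18 × 2% × €5,180.75 = €1,865.07
Final settlement = outstanding balance + penalty = €1,596.9236… + €1,865.07 = €3,461.99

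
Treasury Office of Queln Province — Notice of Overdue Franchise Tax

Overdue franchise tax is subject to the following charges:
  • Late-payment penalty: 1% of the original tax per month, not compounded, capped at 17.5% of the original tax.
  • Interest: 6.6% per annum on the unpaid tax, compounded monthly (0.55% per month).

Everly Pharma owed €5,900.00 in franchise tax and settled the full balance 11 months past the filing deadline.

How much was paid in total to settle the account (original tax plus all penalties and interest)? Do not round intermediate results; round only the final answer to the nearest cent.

€6,915.93

Penalty: 11 × 1% × €5,900.00 = €649.00 (below the 17.5% cap of €1,032.50)
Interest: €5,900.00 × ((1 + 0.0055)^11 − 1) = €5,900.00 × 0.0621915… = €366.9299…
Total = €5,900.00 + €649.0000 + €366.9299… = €6,915.93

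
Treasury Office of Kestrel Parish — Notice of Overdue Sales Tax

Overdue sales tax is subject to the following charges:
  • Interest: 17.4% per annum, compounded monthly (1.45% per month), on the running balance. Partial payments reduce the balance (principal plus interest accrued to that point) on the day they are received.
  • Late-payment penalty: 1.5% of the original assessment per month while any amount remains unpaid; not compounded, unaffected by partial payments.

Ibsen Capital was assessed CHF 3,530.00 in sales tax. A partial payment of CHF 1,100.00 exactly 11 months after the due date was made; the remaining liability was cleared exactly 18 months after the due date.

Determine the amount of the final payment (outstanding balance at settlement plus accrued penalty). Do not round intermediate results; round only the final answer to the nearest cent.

Balance at month 11: CHF 3,530.0000 × (1 + 0.0145)^11 = CHF 4,135.6833…
After CHF 1,100.00 payment: CHF 4,135.6833… − CHF 1,100.00 = CHF 3,035.6833…
Balance at month 18: CHF 3,035.6833… × (1 + 0.0145)^7 = CHF 3,357.5371…
Penalty: 18 × 1.5% × CHF 3,530.00 = CHF 953.10
Final settlement = outstanding balance + penalty = CHF 3,357.5371… + CHF 953.10 = CHF 4,310.64

CHF 4,310.64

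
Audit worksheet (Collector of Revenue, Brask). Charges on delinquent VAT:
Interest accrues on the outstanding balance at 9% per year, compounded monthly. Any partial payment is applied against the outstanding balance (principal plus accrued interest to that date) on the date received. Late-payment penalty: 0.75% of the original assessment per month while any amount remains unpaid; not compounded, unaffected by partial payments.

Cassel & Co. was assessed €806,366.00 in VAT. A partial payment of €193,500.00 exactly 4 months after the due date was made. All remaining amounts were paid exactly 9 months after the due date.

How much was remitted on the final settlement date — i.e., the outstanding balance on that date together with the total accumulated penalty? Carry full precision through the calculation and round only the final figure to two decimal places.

€716,021.29

Monthly rate = 9% ÷ 12 = 0.75%
Balance at month 4: €806,366.0000 × (1 + 0.0075)^4 = €830,830.4918…
After €193,500.00 payment: €830,830.4918… − €193,500.00 = €637,330.4918…
Balance at month 9: €637,330.4918… × (1 + 0.0075)^5 = €661,591.5825…
Penalty: 9 × 0.75% × €806,366.00 = €54,429.71…
Final settlement = outstanding balance + penalty = €661,591.5825… + €54,429.71… = €716,021.29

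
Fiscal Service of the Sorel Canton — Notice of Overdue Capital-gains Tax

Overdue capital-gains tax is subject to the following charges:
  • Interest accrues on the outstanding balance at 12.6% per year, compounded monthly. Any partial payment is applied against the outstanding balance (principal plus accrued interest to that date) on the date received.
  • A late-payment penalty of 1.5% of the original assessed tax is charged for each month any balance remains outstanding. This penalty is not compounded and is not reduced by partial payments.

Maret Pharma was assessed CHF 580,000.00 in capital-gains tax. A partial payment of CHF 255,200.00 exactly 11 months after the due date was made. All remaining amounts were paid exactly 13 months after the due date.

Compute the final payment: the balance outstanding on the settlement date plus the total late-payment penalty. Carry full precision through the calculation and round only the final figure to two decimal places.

CHF 516,867.54

Monthly rate = 12.6% ÷ 12 = 1.05%
Balance at month 11: CHF 580,000.0000 × (1 + 0.0105)^11 = CHF 650,620.1208…
After CHF 255,200.00 payment: CHF 650,620.1208… − CHF 255,200.00 = CHF 395,420.1208…
Balance at month 13: CHF 395,420.1208… × (1 + 0.0105)^2 = CHF 403,767.5384…
Penalty: 13 × 1.5% × CHF 580,000.00 = CHF 113,100.00
Final settlement = outstanding balance + penalty = CHF 403,767.5384… + CHF 113,100.00 = CHF 516,867.54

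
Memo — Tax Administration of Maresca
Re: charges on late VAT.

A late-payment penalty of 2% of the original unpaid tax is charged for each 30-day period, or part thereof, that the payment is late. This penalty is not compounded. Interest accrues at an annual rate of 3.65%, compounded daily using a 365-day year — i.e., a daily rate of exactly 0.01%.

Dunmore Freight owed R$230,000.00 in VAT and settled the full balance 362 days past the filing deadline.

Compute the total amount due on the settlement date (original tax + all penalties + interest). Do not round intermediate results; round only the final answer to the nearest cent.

R$298,278.10

Penalty periods: ⌈362/30⌉ = 13; penalty = 13 × 2% × R$230,000.00 = R$59,800.00
Interest: R$230,000.00 × ((1 + 0.0001)^362 − 1) = R$230,000.00 × 0.03686132… = R$8,478.1040…
Total = R$230,000.00 + R$59,800.0000 + R$8,478.1040… = R$298,278.10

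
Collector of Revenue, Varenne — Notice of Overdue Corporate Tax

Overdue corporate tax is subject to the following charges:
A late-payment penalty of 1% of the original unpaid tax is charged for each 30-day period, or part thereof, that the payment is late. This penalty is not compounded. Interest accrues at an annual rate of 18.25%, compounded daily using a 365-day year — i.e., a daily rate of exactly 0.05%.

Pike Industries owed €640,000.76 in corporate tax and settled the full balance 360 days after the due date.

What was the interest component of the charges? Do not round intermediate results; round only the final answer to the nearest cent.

Interest: €640,000.76 × ((1 + 0.0005)^360 − 1) = €640,000.76 × 0.19716351… = €126,184.7946…

€126,184.79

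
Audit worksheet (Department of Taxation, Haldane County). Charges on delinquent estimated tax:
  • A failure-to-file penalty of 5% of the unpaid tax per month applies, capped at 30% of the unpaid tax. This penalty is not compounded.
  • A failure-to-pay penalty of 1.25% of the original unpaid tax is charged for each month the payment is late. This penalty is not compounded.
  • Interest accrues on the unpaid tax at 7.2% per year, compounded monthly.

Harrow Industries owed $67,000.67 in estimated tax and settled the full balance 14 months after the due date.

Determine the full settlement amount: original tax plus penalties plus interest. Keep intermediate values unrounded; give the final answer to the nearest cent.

Failure-to-file: 14 × 5% × $67,000.67 = $46,900.47…, capped at 30% × $67,000.67 = $20,100.20…
Failure-to-pay penalty = 1.25% × $67,000.67 × 14 mo = $11,725.12…
Interest (7.2%/yr ÷ 12 = 0.6%/month): $67,000.67 × ((1 + 0.006)^14 − 1) = $5,852.9063…
Total = $67,000.67 + $31,825.3183… + $5,852.9063… = $104,678.89

$104,678.89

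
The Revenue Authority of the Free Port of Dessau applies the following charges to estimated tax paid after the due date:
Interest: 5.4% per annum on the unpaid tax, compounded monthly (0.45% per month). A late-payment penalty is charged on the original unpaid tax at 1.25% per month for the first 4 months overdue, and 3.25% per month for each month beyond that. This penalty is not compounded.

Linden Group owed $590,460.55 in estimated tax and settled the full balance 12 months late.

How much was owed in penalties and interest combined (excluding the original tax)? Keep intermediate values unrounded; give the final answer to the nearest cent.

Penalty, months 1–4: 4 × 1.25% × $590,460.55 = $29,523.03…
Penalty, months 5–12: 8 × 3.25% × $590,460.55 = $153,519.74…
Interest: $590,460.55 × ((1 + 0.0045)^12 − 1) = $590,460.55 × 0.0553568… = $32,685.9782…
Penalties + interest = $183,042.7705 + $32,685.9782… = $215,728.75

$215,728.75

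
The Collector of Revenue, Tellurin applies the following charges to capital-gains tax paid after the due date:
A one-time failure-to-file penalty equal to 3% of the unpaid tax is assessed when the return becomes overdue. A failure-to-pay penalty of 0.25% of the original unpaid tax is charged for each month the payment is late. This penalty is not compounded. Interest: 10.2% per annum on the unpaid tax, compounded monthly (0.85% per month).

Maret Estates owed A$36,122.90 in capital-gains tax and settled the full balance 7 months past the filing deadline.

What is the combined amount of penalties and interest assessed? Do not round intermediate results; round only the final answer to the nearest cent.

Failure-to-file penalty: 3% × A$36,122.90 = A$1,083.69…
Failure-to-pay penalty = 0.25% × A$36,122.90 × 7 mo = A$632.15…
Interest: A$36,122.90 × ((1 + 0.0085)^7 − 1) = A$36,122.90 × 0.0610389… = A$2,204.9031…
Penalties + interest = A$1,715.8378… + A$2,204.9031… = A$3,920.74

A$3,920.74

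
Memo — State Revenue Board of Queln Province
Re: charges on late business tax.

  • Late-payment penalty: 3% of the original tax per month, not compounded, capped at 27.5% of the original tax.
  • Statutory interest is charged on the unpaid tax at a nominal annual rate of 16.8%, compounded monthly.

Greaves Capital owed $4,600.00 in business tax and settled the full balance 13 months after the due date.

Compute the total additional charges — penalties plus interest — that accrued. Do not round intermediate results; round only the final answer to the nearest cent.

Penalty (uncapped): 13 × 3% × $4,600.00 = $1,794.00; cap = 27.5% × $4,600.00 = $1,265.00 → penalty = $1,265.00
Interest (16.8%/yr ÷ 12 = 1.4%/month): $4,600.00 × ((1 + 0.014)^13 − 1) = $911.2644…
Penalties + interest = $1,265.0000 + $911.2644… = $2,176.26

$2,176.26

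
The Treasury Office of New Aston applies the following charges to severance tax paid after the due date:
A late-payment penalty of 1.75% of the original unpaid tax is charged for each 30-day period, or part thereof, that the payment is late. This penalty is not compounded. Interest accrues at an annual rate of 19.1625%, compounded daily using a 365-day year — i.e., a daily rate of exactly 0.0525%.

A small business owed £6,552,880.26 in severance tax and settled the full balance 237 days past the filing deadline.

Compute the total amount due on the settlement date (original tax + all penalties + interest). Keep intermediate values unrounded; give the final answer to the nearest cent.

£8,338,278.70

Penalty periods: ⌈237/30⌉ = 8; penalty = 8 × 1.75% × £6,552,880.26 = £917,403.24…
Interest: £6,552,880.26 × ((1 + 0.000525)^237 − 1) = £6,552,880.26 × 0.13246010… = £867,995.2035…
Total = £6,552,880.26 + £917,403.2364 + £867,995.2035… = £8,338,278.70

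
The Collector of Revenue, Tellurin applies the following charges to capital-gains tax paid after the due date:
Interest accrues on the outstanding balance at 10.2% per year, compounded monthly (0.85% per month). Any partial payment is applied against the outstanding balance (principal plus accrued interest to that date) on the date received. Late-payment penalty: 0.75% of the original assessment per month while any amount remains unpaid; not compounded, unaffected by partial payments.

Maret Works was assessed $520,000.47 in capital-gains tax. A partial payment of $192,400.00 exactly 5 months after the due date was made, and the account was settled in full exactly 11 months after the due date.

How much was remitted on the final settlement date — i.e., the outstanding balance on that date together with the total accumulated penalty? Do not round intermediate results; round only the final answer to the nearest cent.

Balance at month 5: $520,000.4700 × (1 + 0.0085)^5 = $542,479.3974…
After $192,400.00 payment: $542,479.3974… − $192,400.00 = $350,079.3974…
Balance at month 11: $350,079.3974… × (1 + 0.0085)^6 = $368,317.1725…
Penalty: 11 × 0.75% × $520,000.47 = $42,900.04…
Final settlement = outstanding balance + penalty = $368,317.1725… + $42,900.04… = $411,217.21

$411,217.21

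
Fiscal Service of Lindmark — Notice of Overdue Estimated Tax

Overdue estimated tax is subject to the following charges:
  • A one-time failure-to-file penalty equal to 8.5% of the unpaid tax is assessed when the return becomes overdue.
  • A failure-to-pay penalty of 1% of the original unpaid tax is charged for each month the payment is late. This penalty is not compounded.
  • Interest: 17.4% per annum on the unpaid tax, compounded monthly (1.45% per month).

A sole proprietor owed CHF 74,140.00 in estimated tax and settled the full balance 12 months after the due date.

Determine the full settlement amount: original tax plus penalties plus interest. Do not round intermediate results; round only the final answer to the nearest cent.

Failure-to-file penalty: 8.5% × CHF 74,140.00 = CHF 6,301.90
Failure-to-pay penalty: 12 × 1% × CHF 74,140.00 = CHF 8,896.80
Interest: CHF 74,140.00 × ((1 + 0.0145)^12 − 1) = CHF 74,140.00 × 0.1885696… = CHF 13,980.5498…
Total = CHF 74,140.00 + CHF 15,198.7000 + CHF 13,980.5498… = CHF 103,319.25

CHF 103,319.25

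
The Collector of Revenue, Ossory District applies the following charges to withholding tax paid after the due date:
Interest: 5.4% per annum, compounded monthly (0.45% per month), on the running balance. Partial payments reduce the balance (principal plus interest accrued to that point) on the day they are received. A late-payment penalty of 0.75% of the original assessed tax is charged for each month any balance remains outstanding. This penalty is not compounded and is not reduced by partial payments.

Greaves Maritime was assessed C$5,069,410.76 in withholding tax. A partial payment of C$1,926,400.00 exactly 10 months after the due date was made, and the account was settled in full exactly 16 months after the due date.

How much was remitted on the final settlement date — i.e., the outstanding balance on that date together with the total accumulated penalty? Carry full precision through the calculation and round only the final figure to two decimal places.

Balance at month 10: C$5,069,410.7600 × (1 + 0.0045)^10 = C$5,302,209.6177…
After C$1,926,400.00 payment: C$5,302,209.6177… − C$1,926,400.00 = C$3,375,809.6177…
Balance at month 16: C$3,375,809.6177… × (1 + 0.0045)^6 = C$3,467,988.0527…
Penalty: 16 × 0.75% × C$5,069,410.76 = C$608,329.29…
Final settlement = outstanding balance + penalty = C$3,467,988.0527… + C$608,329.29… = C$4,076,317.34

C$4,076,317.34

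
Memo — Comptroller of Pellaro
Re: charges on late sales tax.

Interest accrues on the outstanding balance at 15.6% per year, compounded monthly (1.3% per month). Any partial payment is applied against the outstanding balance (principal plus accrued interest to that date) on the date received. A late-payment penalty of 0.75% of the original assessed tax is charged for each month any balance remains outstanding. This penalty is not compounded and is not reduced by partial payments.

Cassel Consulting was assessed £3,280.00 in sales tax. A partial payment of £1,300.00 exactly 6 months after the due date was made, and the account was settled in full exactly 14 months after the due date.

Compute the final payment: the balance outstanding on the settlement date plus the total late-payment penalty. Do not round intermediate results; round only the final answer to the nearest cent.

Balance at month 6: £3,280.0000 × (1 + 0.013)^6 = £3,544.3003…
After £1,300.00 payment: £3,544.3003… − £1,300.00 = £2,244.3003…
Balance at month 14: £2,244.3003… × (1 + 0.013)^8 = £2,488.6083…
Penalty: 14 × 0.75% × £3,280.00 = £344.40
Final settlement = outstanding balance + penalty = £2,488.6083… + £344.40 = £2,833.01

£2,833.01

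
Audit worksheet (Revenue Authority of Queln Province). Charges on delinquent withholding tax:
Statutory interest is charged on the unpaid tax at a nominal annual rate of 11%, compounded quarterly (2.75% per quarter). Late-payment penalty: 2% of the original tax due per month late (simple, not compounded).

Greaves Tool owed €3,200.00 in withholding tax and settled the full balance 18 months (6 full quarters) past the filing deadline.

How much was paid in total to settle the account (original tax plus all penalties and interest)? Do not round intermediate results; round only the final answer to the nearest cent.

Late-payment penalty: 18 × 2% × €3,200.00 = €1,152.00
Interest: €3,200.00 × ((1 + 0.0275)^6 − 1) = €3,200.00 × 0.1767684… = €565.6588…
Total = €3,200.00 + €1,152.0000 + €565.6588… = €4,917.66

€4,917.66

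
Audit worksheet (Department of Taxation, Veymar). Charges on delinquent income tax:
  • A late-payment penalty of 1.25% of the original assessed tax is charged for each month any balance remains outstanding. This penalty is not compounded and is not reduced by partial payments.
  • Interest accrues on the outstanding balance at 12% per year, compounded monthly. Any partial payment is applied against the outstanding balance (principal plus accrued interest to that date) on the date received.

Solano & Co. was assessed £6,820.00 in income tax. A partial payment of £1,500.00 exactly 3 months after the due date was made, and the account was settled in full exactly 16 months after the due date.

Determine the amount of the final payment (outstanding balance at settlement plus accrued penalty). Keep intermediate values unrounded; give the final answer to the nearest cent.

Monthly rate = 12% ÷ 12 = 1%
Balance at month 3: £6,820.0000 × (1 + 0.01)^3 = £7,026.6528…
After £1,500.00 payment: £7,026.6528… − £1,500.00 = £5,526.6528…
Balance at month 16: £5,526.6528… × (1 + 0.01)^13 = £6,289.8464…
Penalty: 16 × 1.25% × £6,820.00 = £1,364.00
Final settlement = outstanding balance + penalty = £6,289.8464… + £1,364.00 = £7,653.85

£7,653.85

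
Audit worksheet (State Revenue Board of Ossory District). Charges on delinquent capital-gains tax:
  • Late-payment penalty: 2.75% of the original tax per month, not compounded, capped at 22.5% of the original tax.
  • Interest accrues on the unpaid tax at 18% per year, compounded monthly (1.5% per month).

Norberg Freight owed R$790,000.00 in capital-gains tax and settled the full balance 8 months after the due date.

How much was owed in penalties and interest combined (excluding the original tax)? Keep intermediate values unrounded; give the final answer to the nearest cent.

R$273,729.14

Penalty: 8 × 2.75% × R$790,000.00 = R$173,800.00 (below the 22.5% cap of R$177,750.00)
Interest: R$790,000.00 × ((1 + 0.015)^8 − 1) = R$790,000.00 × 0.1264926… = R$99,929.1434…
Penalties + interest = R$173,800.0000 + R$99,929.1434… = R$273,729.14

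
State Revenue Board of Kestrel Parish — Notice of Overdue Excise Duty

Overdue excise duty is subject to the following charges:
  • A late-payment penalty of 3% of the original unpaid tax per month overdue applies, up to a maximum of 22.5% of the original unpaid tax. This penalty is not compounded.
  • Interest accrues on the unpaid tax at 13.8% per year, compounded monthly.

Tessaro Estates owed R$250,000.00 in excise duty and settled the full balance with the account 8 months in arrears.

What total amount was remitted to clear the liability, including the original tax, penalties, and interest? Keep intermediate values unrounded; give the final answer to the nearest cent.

R$330,197.35

Penalty (uncapped): 8 × 3% × R$250,000.00 = R$60,000.00; cap = 22.5% × R$250,000.00 = R$56,250.00 → penalty = R$56,250.00
Interest (13.8%/yr ÷ 12 = 1.15%/month): R$250,000.00 × ((1 + 0.0115)^8 − 1) = R$23,947.3512…
Total = R$250,000.00 + R$56,250.0000 + R$23,947.3512… = R$330,197.35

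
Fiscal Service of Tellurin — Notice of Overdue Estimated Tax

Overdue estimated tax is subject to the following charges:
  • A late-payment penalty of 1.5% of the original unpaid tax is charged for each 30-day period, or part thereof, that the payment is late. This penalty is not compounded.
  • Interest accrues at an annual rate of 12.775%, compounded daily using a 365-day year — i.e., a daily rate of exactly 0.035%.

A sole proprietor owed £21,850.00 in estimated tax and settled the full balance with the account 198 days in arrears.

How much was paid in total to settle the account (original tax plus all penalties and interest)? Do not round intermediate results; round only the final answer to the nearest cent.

£25,711.87

Penalty periods: ⌈198/30⌉ = 7; penalty = 7 × 1.5% × £21,850.00 = £2,294.25
Interest: £21,850.00 × ((1 + 0.00035)^198 − 1) = £21,850.00 × 0.07174469… = £1,567.6216…
Total = £21,850.00 + £2,294.2500 + £1,567.6216… = £25,711.87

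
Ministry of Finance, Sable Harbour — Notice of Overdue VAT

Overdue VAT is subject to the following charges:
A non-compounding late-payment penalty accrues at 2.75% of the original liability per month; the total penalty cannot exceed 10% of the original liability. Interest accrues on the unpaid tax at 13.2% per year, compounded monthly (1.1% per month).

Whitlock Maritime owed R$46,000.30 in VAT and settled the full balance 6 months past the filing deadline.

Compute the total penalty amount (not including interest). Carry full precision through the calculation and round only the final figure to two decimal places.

Penalty (uncapped): 6 × 2.75% × R$46,000.30 = R$7,590.05…; cap = 10% × R$46,000.30 = R$4,600.03 → penalty = R$4,600.03

R$4,600.03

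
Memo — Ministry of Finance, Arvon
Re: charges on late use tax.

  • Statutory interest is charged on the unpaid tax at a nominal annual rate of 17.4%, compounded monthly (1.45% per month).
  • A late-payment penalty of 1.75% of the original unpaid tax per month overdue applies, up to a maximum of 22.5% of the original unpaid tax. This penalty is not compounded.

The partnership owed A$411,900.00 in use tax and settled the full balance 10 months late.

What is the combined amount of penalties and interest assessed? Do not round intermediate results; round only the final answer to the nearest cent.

Penalty: 10 × 1.75% × A$411,900.00 = A$72,082.50 (below the 22.5% cap of A$92,677.50)
Interest: A$411,900.00 × ((1 + 0.0145)^10 − 1) = A$411,900.00 × 0.1548365… = A$63,777.1673…
Penalties + interest = A$72,082.5000 + A$63,777.1673… = A$135,859.67

A$135,859.67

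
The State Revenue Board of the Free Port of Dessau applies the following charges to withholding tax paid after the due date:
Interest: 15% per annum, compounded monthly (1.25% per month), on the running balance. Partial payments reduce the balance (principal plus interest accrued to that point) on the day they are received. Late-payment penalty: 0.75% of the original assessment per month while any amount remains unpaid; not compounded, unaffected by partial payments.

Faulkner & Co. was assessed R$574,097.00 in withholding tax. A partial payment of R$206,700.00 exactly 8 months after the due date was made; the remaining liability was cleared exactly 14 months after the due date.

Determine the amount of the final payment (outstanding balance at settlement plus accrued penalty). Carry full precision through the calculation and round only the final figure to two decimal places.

R$520,734.53

Balance at month 8: R$574,097.0000 × (1 + 0.0125)^8 = R$634,082.1572…
After R$206,700.00 payment: R$634,082.1572… − R$206,700.00 = R$427,382.1572…
Balance at month 14: R$427,382.1572… × (1 + 0.0125)^6 = R$460,454.3479…
Penalty: 14 × 0.75% × R$574,097.00 = R$60,280.19…
Final settlement = outstanding balance + penalty = R$460,454.3479… + R$60,280.19… = R$520,734.53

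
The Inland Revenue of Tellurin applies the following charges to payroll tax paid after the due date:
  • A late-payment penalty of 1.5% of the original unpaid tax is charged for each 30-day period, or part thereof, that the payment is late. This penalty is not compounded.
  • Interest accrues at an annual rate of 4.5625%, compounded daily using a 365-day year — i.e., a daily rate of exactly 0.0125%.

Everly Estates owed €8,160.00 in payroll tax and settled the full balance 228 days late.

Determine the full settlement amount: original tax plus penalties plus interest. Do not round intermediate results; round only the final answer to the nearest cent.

€9,375.09

Penalty periods: ⌈228/30⌉ = 8; penalty = 8 × 1.5% × €8,160.00 = €979.20
Interest: €8,160.00 × ((1 + 0.000125)^228 − 1) = €8,160.00 × 0.02890818… = €235.8907…
Total = €8,160.00 + €979.2000 + €235.8907… = €9,375.09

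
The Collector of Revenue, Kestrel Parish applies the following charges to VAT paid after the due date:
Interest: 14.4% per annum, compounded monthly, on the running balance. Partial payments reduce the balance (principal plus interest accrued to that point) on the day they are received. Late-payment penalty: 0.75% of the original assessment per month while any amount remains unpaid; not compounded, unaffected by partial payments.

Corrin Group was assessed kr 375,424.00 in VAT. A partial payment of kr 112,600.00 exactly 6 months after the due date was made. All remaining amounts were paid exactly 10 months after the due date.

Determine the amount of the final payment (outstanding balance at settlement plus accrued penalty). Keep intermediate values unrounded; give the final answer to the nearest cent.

Monthly rate = 14.4% ÷ 12 = 1.2%
Balance at month 6: kr 375,424.0000 × (1 + 0.012)^6 = kr 403,278.5358…
After kr 112,600.00 payment: kr 403,278.5358… − kr 112,600.00 = kr 290,678.5358…
Balance at month 10: kr 290,678.5358… × (1 + 0.012)^4 = kr 304,884.2670…
Penalty: 10 × 0.75% × kr 375,424.00 = kr 28,156.80
Final settlement = outstanding balance + penalty = kr 304,884.2670… + kr 28,156.80 = kr 333,041.07

kr 333,041.07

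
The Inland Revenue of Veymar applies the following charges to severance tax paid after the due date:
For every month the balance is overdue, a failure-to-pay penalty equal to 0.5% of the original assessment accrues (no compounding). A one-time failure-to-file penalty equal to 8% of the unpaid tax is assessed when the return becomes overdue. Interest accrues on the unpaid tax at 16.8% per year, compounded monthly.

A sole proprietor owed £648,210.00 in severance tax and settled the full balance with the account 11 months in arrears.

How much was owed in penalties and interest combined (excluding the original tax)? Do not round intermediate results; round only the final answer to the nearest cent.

£194,622.26

Failure-to-file penalty: 8% × £648,210.00 = £51,856.80
Failure-to-pay penalty = 0.5% × £648,210.00 × 11 mo = £35,651.55
Interest (16.8%/yr ÷ 12 = 1.4%/month): £648,210.00 × ((1 + 0.014)^11 − 1) = £107,113.9082…
Penalties + interest = £87,508.3500 + £107,113.9082… = £194,622.26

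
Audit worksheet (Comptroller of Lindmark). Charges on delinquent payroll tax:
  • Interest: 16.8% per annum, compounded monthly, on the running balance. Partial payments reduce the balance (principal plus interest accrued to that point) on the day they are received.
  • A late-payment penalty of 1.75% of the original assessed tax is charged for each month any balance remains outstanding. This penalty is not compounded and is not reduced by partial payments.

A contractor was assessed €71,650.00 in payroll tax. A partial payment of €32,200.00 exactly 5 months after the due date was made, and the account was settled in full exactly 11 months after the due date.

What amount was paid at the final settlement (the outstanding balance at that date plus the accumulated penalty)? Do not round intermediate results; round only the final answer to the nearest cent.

Monthly rate = 16.8% ÷ 12 = 1.4%
Balance at month 5: €71,650.0000 × (1 + 0.014)^5 = €76,807.9139…
After €32,200.00 payment: €76,807.9139… − €32,200.00 = €44,607.9139…
Balance at month 11: €44,607.9139… × (1 + 0.014)^6 = €48,488.5998…
Penalty: 11 × 1.75% × €71,650.00 = €13,792.63…
Final settlement = outstanding balance + penalty = €48,488.5998… + €13,792.63… = €62,281.22

€62,281.22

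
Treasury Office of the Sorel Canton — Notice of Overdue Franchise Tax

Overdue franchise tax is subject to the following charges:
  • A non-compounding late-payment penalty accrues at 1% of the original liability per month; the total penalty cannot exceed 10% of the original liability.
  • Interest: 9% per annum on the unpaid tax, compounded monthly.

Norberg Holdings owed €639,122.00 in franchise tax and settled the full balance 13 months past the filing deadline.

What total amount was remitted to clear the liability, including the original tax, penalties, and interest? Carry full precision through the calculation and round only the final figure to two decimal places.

Penalty (uncapped): 13 × 1% × €639,122.00 = €83,085.86; cap = 10% × €639,122.00 = €63,912.20 → penalty = €63,912.20
Interest (9%/yr ÷ 12 = 0.75%/month): €639,122.00 × ((1 + 0.0075)^13 − 1) = €65,197.1224…
Total = €639,122.00 + €63,912.2000 + €65,197.1224… = €768,231.32

€768,231.32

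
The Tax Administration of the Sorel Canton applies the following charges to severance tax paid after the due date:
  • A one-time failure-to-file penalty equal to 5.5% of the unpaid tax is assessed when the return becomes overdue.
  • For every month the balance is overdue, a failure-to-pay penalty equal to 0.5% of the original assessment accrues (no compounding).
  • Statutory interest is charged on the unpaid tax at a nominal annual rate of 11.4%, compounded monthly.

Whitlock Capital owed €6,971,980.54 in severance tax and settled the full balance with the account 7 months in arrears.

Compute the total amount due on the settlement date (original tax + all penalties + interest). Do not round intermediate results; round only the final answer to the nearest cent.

€8,076,520.36

Failure-to-file penalty: 5.5% × €6,971,980.54 = €383,458.93…
Failure-to-pay penalty: 7 × 0.5% × €6,971,980.54 = €244,019.32…
Interest (11.4%/yr ÷ 12 = 0.95%/month): €6,971,980.54 × ((1 + 0.0095)^7 − 1) = €477,061.5670…
Total = €6,971,980.54 + €627,478.2486 + €477,061.5670… = €8,076,520.36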